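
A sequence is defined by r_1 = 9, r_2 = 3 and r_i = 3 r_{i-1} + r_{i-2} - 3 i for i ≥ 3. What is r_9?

4923

r_3 = 3·3 + 9 - 9 = 9
r_4 = 3·9 + 3 - 12 = 18
r_5 = 3·18 + 9 - 15 = 48
r_6 = 3·48 + 18 - 18 = 144
r_7 = 3·144 + 48 - 21 = 459
r_8 = 3·459 + 144 - 24 = 1497
r_9 = 3·1497 + 459 - 27 = 4923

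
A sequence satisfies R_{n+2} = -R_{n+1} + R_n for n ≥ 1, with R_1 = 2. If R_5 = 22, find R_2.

Let R_2 = y.
R_3 = 2 - y
R_4 = -2 + 2y
R_5 = 4 - 3y
So 4 - 3y = 22, giving y = -6.

-6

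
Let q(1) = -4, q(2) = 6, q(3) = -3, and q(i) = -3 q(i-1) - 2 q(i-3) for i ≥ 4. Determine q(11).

-64731

q(4) = -3(-3) - 2(-4) = 17
q(5) = -3(17) - 2(6) = -63
q(6) = -3(-63) - 2(-3) = 195
q(7) = -3(195) - 2(17) = -619
q(8) = -3(-619) - 2(-63) = 1983
q(9) = -3(1983) - 2(195) = -6339
q(10) = -3(-6339) - 2(-619) = 20255
q(11) = -3(20255) - 2(1983) = -64731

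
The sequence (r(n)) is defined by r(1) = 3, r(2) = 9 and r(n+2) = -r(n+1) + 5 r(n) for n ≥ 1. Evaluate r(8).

r(3) = -9 + 5(3) = 6
r(4) = -6 + 5(9) = 39
r(5) = -39 + 5(6) = -9
r(6) = -(-9) + 5(39) = 204
r(7) = -204 + 5(-9) = -249
r(8) = -(-249) + 5(204) = 1269

1269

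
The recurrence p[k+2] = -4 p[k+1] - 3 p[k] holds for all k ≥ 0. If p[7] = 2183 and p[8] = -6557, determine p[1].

-1

Rearranging, p[k-2] = (p[k] + 4 p[k-1]) / -3.
p[6] = (-6557 + 4·2183) / -3 = 2175/-3 = -725
p[5] = (2183 + 4·(-725)) / -3 = -717/-3 = 239
p[4] = (-725 + 4·239) / -3 = 231/-3 = -77
p[3] = (239 + 4·(-77)) / -3 = -69/-3 = 23
p[2] = (-77 + 4·23) / -3 = 15/-3 = -5
p[1] = (23 + 4·(-5)) / -3 = 3/-3 = -1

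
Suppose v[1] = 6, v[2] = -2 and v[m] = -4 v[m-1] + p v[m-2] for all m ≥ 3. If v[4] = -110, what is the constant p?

v[3] = 8 + 6p
v[4] = -32 - 26p
So -32 - 26p = -110, giving p = 3.

3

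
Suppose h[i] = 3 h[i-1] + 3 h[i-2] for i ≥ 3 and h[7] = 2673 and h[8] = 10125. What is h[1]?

Rearranging, h[i-2] = (h[i] - 3 h[i-1]) / 3.
h[6] = (10125 - 3*2673) / 3 = 2106/3 = 702
h[5] = (2673 - 3*702) / 3 = 567/3 = 189
h[4] = (702 - 3*189) / 3 = 135/3 = 45
h[3] = (189 - 3*45) / 3 = 54/3 = 18
h[2] = (45 - 3*18) / 3 = -9/3 = -3
h[1] = (18 - 3*(-3)) / 3 = 27/3 = 9

9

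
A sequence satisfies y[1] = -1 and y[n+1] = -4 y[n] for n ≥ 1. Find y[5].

y[2] = -4(-1) = 4
y[3] = -4(4) = -16
y[4] = -4(-16) = 64
y[5] = -4(64) = -256

-256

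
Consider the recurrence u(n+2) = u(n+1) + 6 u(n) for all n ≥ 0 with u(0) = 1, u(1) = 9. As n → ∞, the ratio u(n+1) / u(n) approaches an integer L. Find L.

The characteristic equation is r^2 - r - 6 = 0, which factors as (r - 3)(r + 2) = 0.
So the roots are 3 and -2. Since |3| > |-2| and the coefficient of 3^n is non-zero, the ratio tends to 3.

3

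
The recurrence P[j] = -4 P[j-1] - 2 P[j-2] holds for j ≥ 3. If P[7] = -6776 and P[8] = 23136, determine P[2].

Rearranging, P[j-2] = (P[j] + 4 P[j-1]) / -2.
P[6] = (23136 + 4*(-6776)) / -2 = -3968/-2 = 1984
P[5] = (-6776 + 4*1984) / -2 = 1160/-2 = -580
P[4] = (1984 + 4*(-580)) / -2 = -336/-2 = 168
P[3] = (-580 + 4*168) / -2 = 92/-2 = -46
P[2] = (168 + 4*(-46)) / -2 = -16/-2 = 8

8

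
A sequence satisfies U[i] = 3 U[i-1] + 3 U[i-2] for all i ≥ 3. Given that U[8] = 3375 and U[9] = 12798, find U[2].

-1

Rearranging, U[i-2] = (U[i] - 3 U[i-1]) / 3.
U[7] = (12798 - 3*3375) / 3 = 2673/3 = 891
U[6] = (3375 - 3*891) / 3 = 702/3 = 234
U[5] = (891 - 3*234) / 3 = 189/3 = 63
U[4] = (234 - 3*63) / 3 = 45/3 = 15
U[3] = (63 - 3*15) / 3 = 18/3 = 6
U[2] = (15 - 3*6) / 3 = -3/3 = -1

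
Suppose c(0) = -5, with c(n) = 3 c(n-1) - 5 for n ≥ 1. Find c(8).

-49205

c(1) = 3·(-5) - 5 = -20
c(2) = 3·(-20) - 5 = -65
c(3) = 3·(-65) - 5 = -200
c(4) = 3·(-200) - 5 = -605
c(5) = 3·(-605) - 5 = -1820
c(6) = 3·(-1820) - 5 = -5465
c(7) = 3·(-5465) - 5 = -16400
c(8) = 3·(-16400) - 5 = -49205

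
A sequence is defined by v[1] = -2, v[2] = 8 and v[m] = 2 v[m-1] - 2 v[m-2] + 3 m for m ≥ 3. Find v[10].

v[3] = 2*8 - 2*(-2) + 9 = 29
v[4] = 2*29 - 2*8 + 12 = 54
v[5] = 2*54 - 2*29 + 15 = 65
v[6] = 2*65 - 2*54 + 18 = 40
v[7] = 2*40 - 2*65 + 21 = -29
v[8] = 2*(-29) - 2*40 + 24 = -114
v[9] = 2*(-114) - 2*(-29) + 27 = -143
v[10] = 2*(-143) - 2*(-114) + 30 = -28

-28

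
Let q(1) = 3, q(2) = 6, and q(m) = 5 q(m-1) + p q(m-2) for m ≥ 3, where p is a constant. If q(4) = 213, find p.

q(3) = 30 + 3p
q(4) = 150 + 21p
So 150 + 21p = 213, giving p = 3.

3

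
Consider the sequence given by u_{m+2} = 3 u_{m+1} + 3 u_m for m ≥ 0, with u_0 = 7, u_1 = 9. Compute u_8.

135432

u_2 = 3(9) + 3(7) = 48
u_3 = 3(48) + 3(9) = 171
u_4 = 3(171) + 3(48) = 657
u_5 = 3(657) + 3(171) = 2484
u_6 = 3(2484) + 3(657) = 9423
u_7 = 3(9423) + 3(2484) = 35721
u_8 = 3(35721) + 3(9423) = 135432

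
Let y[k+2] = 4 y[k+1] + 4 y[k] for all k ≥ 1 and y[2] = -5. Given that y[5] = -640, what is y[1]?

Let y[1] = w.
y[3] = -20 + 4w
y[4] = -100 + 16w
y[5] = -480 + 80w
So -480 + 80w = -640, giving w = -2.

-2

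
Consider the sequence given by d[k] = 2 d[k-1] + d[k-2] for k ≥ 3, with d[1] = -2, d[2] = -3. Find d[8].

d[3] = 2(-3) + (-2) = -8
d[4] = 2(-8) + (-3) = -19
d[5] = 2(-19) + (-8) = -46
d[6] = 2(-46) + (-19) = -111
d[7] = 2(-111) + (-46) = -268
d[8] = 2(-268) + (-111) = -647

-647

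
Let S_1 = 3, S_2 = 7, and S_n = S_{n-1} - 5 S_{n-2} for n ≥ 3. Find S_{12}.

S_3 = 7 - 5·3 = -8
S_4 = (-8) - 5·7 = -43
S_5 = (-43) - 5·(-8) = -3
S_6 = (-3) - 5·(-43) = 212
S_7 = 212 - 5·(-3) = 227
S_8 = 227 - 5·212 = -833
S_9 = (-833) - 5·227 = -1968
S_{10} = (-1968) - 5·(-833) = 2197
S_{11} = 2197 - 5·(-1968) = 12037
S_{12} = 12037 - 5·2197 = 1052

1052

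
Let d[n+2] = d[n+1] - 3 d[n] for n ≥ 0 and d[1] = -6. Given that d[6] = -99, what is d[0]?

1

Let d[0] = v.
d[2] = -6 - 3v
d[3] = 12 - 3v
d[4] = 30 + 6v
d[5] = -6 + 15v
d[6] = -96 - 3v
So -96 - 3v = -99, giving v = 1.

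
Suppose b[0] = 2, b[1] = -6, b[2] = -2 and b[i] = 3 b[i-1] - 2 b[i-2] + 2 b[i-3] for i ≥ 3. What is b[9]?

1706

b[3] = 3*(-2) - 2*(-6) + 2*2 = 10
b[4] = 3*10 - 2*(-2) + 2*(-6) = 22
b[5] = 3*22 - 2*10 + 2*(-2) = 42
b[6] = 3*42 - 2*22 + 2*10 = 102
b[7] = 3*102 - 2*42 + 2*22 = 266
b[8] = 3*266 - 2*102 + 2*42 = 678
b[9] = 3*678 - 2*266 + 2*102 = 1706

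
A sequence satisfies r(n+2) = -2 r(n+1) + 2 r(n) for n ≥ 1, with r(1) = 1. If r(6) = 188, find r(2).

Let r(2) = x.
r(3) = 2 - 2x
r(4) = -4 + 6x
r(5) = 12 - 16x
r(6) = -32 + 44x
So -32 + 44x = 188, giving x = 5.

5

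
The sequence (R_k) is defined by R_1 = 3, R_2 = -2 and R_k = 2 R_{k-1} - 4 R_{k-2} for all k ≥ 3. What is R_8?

-128

R_3 = 2(-2) - 4(3) = -16
R_4 = 2(-16) - 4(-2) = -24
R_5 = 2(-24) - 4(-16) = 16
R_6 = 2(16) - 4(-24) = 128
R_7 = 2(128) - 4(16) = 192
R_8 = 2(192) - 4(128) = -128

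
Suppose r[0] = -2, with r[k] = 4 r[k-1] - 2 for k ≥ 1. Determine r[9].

r[1] = 4(-2) - 2 = -10
r[2] = 4(-10) - 2 = -42
r[3] = 4(-42) - 2 = -170
r[4] = 4(-170) - 2 = -682
r[5] = 4(-682) - 2 = -2730
r[6] = 4(-2730) - 2 = -10922
r[7] = 4(-10922) - 2 = -43690
r[8] = 4(-43690) - 2 = -174762
r[9] = 4(-174762) - 2 = -699050

-699050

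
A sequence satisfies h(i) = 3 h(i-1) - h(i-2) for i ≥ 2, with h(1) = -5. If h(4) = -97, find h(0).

-1

Let h(0) = y.
h(2) = -15 - y
h(3) = -40 - 3y
h(4) = -105 - 8y
So -105 - 8y = -97, giving y = -1.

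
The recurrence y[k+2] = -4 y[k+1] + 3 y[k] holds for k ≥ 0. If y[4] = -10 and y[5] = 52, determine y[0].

Rearranging, y[k-2] = (y[k] + 4 y[k-1]) / 3.
y[3] = (52 + 4*(-10)) / 3 = 12/3 = 4
y[2] = (-10 + 4*4) / 3 = 6/3 = 2
y[1] = (4 + 4*2) / 3 = 12/3 = 4
y[0] = (2 + 4*4) / 3 = 18/3 = 6

6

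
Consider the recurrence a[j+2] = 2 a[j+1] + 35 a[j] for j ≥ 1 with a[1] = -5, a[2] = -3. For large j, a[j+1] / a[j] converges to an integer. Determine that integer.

The characteristic equation is r^2 - 2r - 35 = 0, which factors as (r - 7)(r + 5) = 0.
So the roots are 7 and -5. Since |7| > |-5| and the coefficient of 7^j is non-zero, the ratio tends to 7.

7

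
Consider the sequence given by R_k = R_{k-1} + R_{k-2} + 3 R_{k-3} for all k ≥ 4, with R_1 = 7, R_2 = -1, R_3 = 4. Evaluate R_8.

R_4 = 4 + (-1) + 3*7 = 24
R_5 = 24 + 4 + 3*(-1) = 25
R_6 = 25 + 24 + 3*4 = 61
R_7 = 61 + 25 + 3*24 = 158
R_8 = 158 + 61 + 3*25 = 294

294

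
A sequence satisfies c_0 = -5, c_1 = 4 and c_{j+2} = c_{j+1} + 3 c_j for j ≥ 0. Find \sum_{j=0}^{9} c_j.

c_2 = 4 + 3(-5) = -11
c_3 = (-11) + 3(4) = 1
c_4 = 1 + 3(-11) = -32
c_5 = (-32) + 3(1) = -29
c_6 = (-29) + 3(-32) = -125
c_7 = (-125) + 3(-29) = -212
c_8 = (-212) + 3(-125) = -587
c_9 = (-587) + 3(-212) = -1223
Sum = (-5) + 4 + (-11) + 1 + (-32) + (-29) + (-125) + (-212) + (-587) + (-1223) = -2219

-2219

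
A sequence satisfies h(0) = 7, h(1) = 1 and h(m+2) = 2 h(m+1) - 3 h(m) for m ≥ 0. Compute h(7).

223

h(2) = 2*1 - 3*7 = -19
h(3) = 2*(-19) - 3*1 = -41
h(4) = 2*(-41) - 3*(-19) = -25
h(5) = 2*(-25) - 3*(-41) = 73
h(6) = 2*73 - 3*(-25) = 221
h(7) = 2*221 - 3*73 = 223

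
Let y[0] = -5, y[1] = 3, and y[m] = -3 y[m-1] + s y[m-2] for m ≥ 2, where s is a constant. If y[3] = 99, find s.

4

y[2] = -9 - 5s
y[3] = 27 + 18s
So 27 + 18s = 99, giving s = 4.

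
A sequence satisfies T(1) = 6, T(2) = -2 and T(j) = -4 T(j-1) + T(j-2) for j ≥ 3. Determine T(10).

-335522

T(3) = -4(-2) + 6 = 14
T(4) = -4(14) + (-2) = -58
T(5) = -4(-58) + 14 = 246
T(6) = -4(246) + (-58) = -1042
T(7) = -4(-1042) + 246 = 4414
T(8) = -4(4414) + (-1042) = -18698
T(9) = -4(-18698) + 4414 = 79206
T(10) = -4(79206) + (-18698) = -335522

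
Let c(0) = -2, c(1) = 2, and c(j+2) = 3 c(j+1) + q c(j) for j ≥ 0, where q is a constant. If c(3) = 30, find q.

-3

c(2) = 6 - 2q
c(3) = 18 - 4q
So 18 - 4q = 30, giving q = -3.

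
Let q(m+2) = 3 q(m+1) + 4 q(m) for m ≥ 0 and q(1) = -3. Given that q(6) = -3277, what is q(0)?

-1

Let q(0) = z.
q(2) = -9 + 4z
q(3) = -39 + 12z
q(4) = -153 + 52z
q(5) = -615 + 204z
q(6) = -2457 + 820z
So -2457 + 820z = -3277, giving z = -1.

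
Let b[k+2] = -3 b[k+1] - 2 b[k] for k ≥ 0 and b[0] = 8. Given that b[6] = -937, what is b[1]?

7

Let b[1] = x.
b[2] = -16 - 3x
b[3] = 48 + 7x
b[4] = -112 - 15x
b[5] = 240 + 31x
b[6] = -496 - 63x
So -496 - 63x = -937, giving x = 7.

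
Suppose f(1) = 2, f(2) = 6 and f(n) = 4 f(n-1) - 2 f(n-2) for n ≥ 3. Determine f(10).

107616

f(3) = 4(6) - 2(2) = 20
f(4) = 4(20) - 2(6) = 68
f(5) = 4(68) - 2(20) = 232
f(6) = 4(232) - 2(68) = 792
f(7) = 4(792) - 2(232) = 2704
f(8) = 4(2704) - 2(792) = 9232
f(9) = 4(9232) - 2(2704) = 31520
f(10) = 4(31520) - 2(9232) = 107616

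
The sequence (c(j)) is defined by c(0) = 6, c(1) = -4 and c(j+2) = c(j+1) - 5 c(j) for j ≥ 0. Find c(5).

c(2) = (-4) - 5*6 = -34
c(3) = (-34) - 5*(-4) = -14
c(4) = (-14) - 5*(-34) = 156
c(5) = 156 - 5*(-14) = 226

226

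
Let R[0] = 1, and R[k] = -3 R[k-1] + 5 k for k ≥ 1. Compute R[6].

54

R[1] = -3·1 + 5 = 2
R[2] = -3·2 + 10 = 4
R[3] = -3·4 + 15 = 3
R[4] = -3·3 + 20 = 11
R[5] = -3·11 + 25 = -8
R[6] = -3·(-8) + 30 = 54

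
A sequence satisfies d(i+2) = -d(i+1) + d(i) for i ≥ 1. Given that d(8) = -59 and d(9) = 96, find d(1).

9

Rearranging, d(i-2) = d(i) + d(i-1).
d(7) = 96 + (-59) = 37
d(6) = -59 + 37 = -22
d(5) = 37 + (-22) = 15
d(4) = -22 + 15 = -7
d(3) = 15 + (-7) = 8
d(2) = -7 + 8 = 1
d(1) = 8 + 1 = 9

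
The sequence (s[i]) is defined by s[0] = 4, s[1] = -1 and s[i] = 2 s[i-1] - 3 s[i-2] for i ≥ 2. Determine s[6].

s[2] = 2·(-1) - 3·4 = -14
s[3] = 2·(-14) - 3·(-1) = -25
s[4] = 2·(-25) - 3·(-14) = -8
s[5] = 2·(-8) - 3·(-25) = 59
s[6] = 2·59 - 3·(-8) = 142

142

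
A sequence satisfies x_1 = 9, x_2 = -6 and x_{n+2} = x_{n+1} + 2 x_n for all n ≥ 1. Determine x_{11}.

x_3 = (-6) + 2·9 = 12
x_4 = 12 + 2·(-6) = 0
x_5 = 0 + 2·12 = 24
x_6 = 24 + 2·0 = 24
x_7 = 24 + 2·24 = 72
x_8 = 72 + 2·24 = 120
x_9 = 120 + 2·72 = 264
x_{10} = 264 + 2·120 = 504
x_{11} = 504 + 2·264 = 1032

1032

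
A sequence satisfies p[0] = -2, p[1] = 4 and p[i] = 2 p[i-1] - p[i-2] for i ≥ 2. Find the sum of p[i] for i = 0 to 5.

78

p[2] = 2*4 - (-2) = 10
p[3] = 2*10 - 4 = 16
p[4] = 2*16 - 10 = 22
p[5] = 2*22 - 16 = 28
Sum = (-2) + 4 + 10 + 16 + 22 + 28 = 78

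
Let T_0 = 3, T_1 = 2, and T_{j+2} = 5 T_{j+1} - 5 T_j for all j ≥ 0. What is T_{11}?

T_2 = 5(2) - 5(3) = -5
T_3 = 5(-5) - 5(2) = -35
T_4 = 5(-35) - 5(-5) = -150
T_5 = 5(-150) - 5(-35) = -575
T_6 = 5(-575) - 5(-150) = -2125
T_7 = 5(-2125) - 5(-575) = -7750
T_8 = 5(-7750) - 5(-2125) = -28125
T_9 = 5(-28125) - 5(-7750) = -101875
T_{10} = 5(-101875) - 5(-28125) = -368750
T_{11} = 5(-368750) - 5(-101875) = -1334375

-1334375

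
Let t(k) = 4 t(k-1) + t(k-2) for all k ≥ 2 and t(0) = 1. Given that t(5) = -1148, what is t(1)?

Let t(1) = w.
t(2) = 1 + 4w
t(3) = 4 + 17w
t(4) = 17 + 72w
t(5) = 72 + 305w
So 72 + 305w = -1148, giving w = -4.

-4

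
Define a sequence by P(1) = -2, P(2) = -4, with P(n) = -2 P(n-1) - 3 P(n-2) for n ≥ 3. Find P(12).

1184

P(3) = -2*(-4) - 3*(-2) = 14
P(4) = -2*14 - 3*(-4) = -16
P(5) = -2*(-16) - 3*14 = -10
P(6) = -2*(-10) - 3*(-16) = 68
P(7) = -2*68 - 3*(-10) = -106
P(8) = -2*(-106) - 3*68 = 8
P(9) = -2*8 - 3*(-106) = 302
P(10) = -2*302 - 3*8 = -628
P(11) = -2*(-628) - 3*302 = 350
P(12) = -2*350 - 3*(-628) = 1184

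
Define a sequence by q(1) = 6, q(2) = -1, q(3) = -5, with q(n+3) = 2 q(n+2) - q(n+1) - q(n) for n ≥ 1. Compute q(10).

161

q(4) = 2*(-5) - (-1) - 6 = -15
q(5) = 2*(-15) - (-5) - (-1) = -24
q(6) = 2*(-24) - (-15) - (-5) = -28
q(7) = 2*(-28) - (-24) - (-15) = -17
q(8) = 2*(-17) - (-28) - (-24) = 18
q(9) = 2*18 - (-17) - (-28) = 81
q(10) = 2*81 - 18 - (-17) = 161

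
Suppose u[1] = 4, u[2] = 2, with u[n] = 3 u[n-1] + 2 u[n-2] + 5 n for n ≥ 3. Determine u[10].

242938

u[3] = 3*2 + 2*4 + 15 = 29
u[4] = 3*29 + 2*2 + 20 = 111
u[5] = 3*111 + 2*29 + 25 = 416
u[6] = 3*416 + 2*111 + 30 = 1500
u[7] = 3*1500 + 2*416 + 35 = 5367
u[8] = 3*5367 + 2*1500 + 40 = 19141
u[9] = 3*19141 + 2*5367 + 45 = 68202
u[10] = 3*68202 + 2*19141 + 50 = 242938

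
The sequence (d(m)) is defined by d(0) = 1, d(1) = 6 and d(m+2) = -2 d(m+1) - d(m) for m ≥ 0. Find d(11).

d(2) = -2(6) - 1 = -13
d(3) = -2(-13) - 6 = 20
d(4) = -2(20) - (-13) = -27
d(5) = -2(-27) - 20 = 34
d(6) = -2(34) - (-27) = -41
d(7) = -2(-41) - 34 = 48
d(8) = -2(48) - (-41) = -55
d(9) = -2(-55) - 48 = 62
d(10) = -2(62) - (-55) = -69
d(11) = -2(-69) - 62 = 76

76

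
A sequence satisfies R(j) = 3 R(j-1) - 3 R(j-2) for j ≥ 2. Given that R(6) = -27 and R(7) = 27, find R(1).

-1

Rearranging, R(j-2) = (R(j) - 3 R(j-1)) / -3.
R(5) = (27 - 3(-27)) / -3 = 108/-3 = -36
R(4) = (-27 - 3(-36)) / -3 = 81/-3 = -27
R(3) = (-36 - 3(-27)) / -3 = 45/-3 = -15
R(2) = (-27 - 3(-15)) / -3 = 18/-3 = -6
R(1) = (-15 - 3(-6)) / -3 = 3/-3 = -1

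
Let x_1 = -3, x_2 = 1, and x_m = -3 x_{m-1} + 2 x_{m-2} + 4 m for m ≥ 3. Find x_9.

x_3 = -3(1) + 2(-3) + 12 = 3
x_4 = -3(3) + 2(1) + 16 = 9
x_5 = -3(9) + 2(3) + 20 = -1
x_6 = -3(-1) + 2(9) + 24 = 45
x_7 = -3(45) + 2(-1) + 28 = -109
x_8 = -3(-109) + 2(45) + 32 = 449
x_9 = -3(449) + 2(-109) + 36 = -1529

-1529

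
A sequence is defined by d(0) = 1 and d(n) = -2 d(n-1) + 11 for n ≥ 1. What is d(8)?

-679

d(1) = -2*1 + 11 = 9
d(2) = -2*9 + 11 = -7
d(3) = -2*(-7) + 11 = 25
d(4) = -2*25 + 11 = -39
d(5) = -2*(-39) + 11 = 89
d(6) = -2*89 + 11 = -167
d(7) = -2*(-167) + 11 = 345
d(8) = -2*345 + 11 = -679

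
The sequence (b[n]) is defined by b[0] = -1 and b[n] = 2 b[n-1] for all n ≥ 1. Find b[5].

-32

b[1] = 2·(-1) = -2
b[2] = 2·(-2) = -4
b[3] = 2·(-4) = -8
b[4] = 2·(-8) = -16
b[5] = 2·(-16) = -32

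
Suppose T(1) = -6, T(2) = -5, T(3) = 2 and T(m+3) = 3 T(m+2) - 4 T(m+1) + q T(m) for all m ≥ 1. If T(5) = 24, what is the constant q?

T(4) = 26 - 6q
T(5) = 70 - 23q
So 70 - 23q = 24, giving q = 2.

2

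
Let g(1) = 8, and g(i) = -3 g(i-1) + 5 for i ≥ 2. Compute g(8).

g(2) = -3·8 + 5 = -19
g(3) = -3·(-19) + 5 = 62
g(4) = -3·62 + 5 = -181
g(5) = -3·(-181) + 5 = 548
g(6) = -3·548 + 5 = -1639
g(7) = -3·(-1639) + 5 = 4922
g(8) = -3·4922 + 5 = -14761

-14761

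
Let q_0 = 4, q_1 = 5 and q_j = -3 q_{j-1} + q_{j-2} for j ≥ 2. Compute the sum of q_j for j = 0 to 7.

3465

q_2 = -3(5) + 4 = -11
q_3 = -3(-11) + 5 = 38
q_4 = -3(38) + (-11) = -125
q_5 = -3(-125) + 38 = 413
q_6 = -3(413) + (-125) = -1364
q_7 = -3(-1364) + 413 = 4505
Sum = 4 + 5 + (-11) + 38 + (-125) + 413 + (-1364) + 4505 = 3465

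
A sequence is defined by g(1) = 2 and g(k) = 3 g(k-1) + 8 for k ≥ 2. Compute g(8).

13118

g(2) = 3(2) + 8 = 14
g(3) = 3(14) + 8 = 50
g(4) = 3(50) + 8 = 158
g(5) = 3(158) + 8 = 482
g(6) = 3(482) + 8 = 1454
g(7) = 3(1454) + 8 = 4370
g(8) = 3(4370) + 8 = 13118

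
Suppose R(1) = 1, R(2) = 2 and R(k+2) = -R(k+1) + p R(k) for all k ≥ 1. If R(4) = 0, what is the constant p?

-2

R(3) = -2 + p
R(4) = 2 + p
So 2 + p = 0, giving p = -2.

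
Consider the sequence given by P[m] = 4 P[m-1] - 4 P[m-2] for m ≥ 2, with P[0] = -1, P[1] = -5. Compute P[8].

P[2] = 4(-5) - 4(-1) = -16
P[3] = 4(-16) - 4(-5) = -44
P[4] = 4(-44) - 4(-16) = -112
P[5] = 4(-112) - 4(-44) = -272
P[6] = 4(-272) - 4(-112) = -640
P[7] = 4(-640) - 4(-272) = -1472
P[8] = 4(-1472) - 4(-640) = -3328

-3328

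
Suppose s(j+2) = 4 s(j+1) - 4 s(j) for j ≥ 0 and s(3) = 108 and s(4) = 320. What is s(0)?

-6

Rearranging, s(j-2) = (s(j) - 4 s(j-1)) / -4.
s(2) = (320 - 4·108) / -4 = -112/-4 = 28
s(1) = (108 - 4·28) / -4 = -4/-4 = 1
s(0) = (28 - 4·1) / -4 = 24/-4 = -6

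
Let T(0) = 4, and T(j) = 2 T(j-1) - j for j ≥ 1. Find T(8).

522

T(1) = 2*4 - 1 = 7
T(2) = 2*7 - 2 = 12
T(3) = 2*12 - 3 = 21
T(4) = 2*21 - 4 = 38
T(5) = 2*38 - 5 = 71
T(6) = 2*71 - 6 = 136
T(7) = 2*136 - 7 = 265
T(8) = 2*265 - 8 = 522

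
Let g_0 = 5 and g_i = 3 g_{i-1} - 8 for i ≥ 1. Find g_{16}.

The fixed point is -8/(1 - 3) = 4, so g_i - 4 = 3(g_{i-1} - 4).
Hence g_i = 1·3^i + 4.
g_{16} = 1·3^{16} + 4 = 1·43046721 + 4 = 43046725.

43046725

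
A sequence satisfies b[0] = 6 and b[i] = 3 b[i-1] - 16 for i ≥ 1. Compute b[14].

-9565930

The fixed point is -16/(1 - 3) = 8, so b[i] - 8 = 3(b[i-1] - 8).
Hence b[i] = -2·3^i + 8.
b[14] = -2·3^{14} + 8 = -2·4782969 + 8 = -9565930.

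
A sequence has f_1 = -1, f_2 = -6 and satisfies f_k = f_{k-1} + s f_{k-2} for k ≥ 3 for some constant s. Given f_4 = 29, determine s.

-5

f_3 = -6 - s
f_4 = -6 - 7s
So -6 - 7s = 29, giving s = -5.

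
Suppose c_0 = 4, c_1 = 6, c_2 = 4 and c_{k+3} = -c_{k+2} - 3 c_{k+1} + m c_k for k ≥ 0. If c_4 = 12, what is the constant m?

1

c_3 = -22 + 4m
c_4 = 10 + 2m
So 10 + 2m = 12, giving m = 1.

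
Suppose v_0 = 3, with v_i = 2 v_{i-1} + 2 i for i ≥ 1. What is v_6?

432

v_1 = 2*3 + 2 = 8
v_2 = 2*8 + 4 = 20
v_3 = 2*20 + 6 = 46
v_4 = 2*46 + 8 = 100
v_5 = 2*100 + 10 = 210
v_6 = 2*210 + 12 = 432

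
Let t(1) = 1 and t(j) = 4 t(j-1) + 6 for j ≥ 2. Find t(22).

The fixed point is 6/(1 - 4) = -2, so t(j) + 2 = 4(t(j-1) + 2).
Hence t(j) = 3·4^{j-1} - 2.
t(22) = 3·4^{21} - 2 = 3·4398046511104 - 2 = 13194139533310.

13194139533310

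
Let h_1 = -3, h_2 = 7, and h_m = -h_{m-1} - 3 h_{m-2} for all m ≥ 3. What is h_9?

h_3 = -7 - 3·(-3) = 2
h_4 = -2 - 3·7 = -23
h_5 = -(-23) - 3·2 = 17
h_6 = -17 - 3·(-23) = 52
h_7 = -52 - 3·17 = -103
h_8 = -(-103) - 3·52 = -53
h_9 = -(-53) - 3·(-103) = 362

362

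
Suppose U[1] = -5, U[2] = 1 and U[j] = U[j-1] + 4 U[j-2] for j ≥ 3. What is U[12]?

U[3] = 1 + 4·(-5) = -19
U[4] = (-19) + 4·1 = -15
U[5] = (-15) + 4·(-19) = -91
U[6] = (-91) + 4·(-15) = -151
U[7] = (-151) + 4·(-91) = -515
U[8] = (-515) + 4·(-151) = -1119
U[9] = (-1119) + 4·(-515) = -3179
U[10] = (-3179) + 4·(-1119) = -7655
U[11] = (-7655) + 4·(-3179) = -20371
U[12] = (-20371) + 4·(-7655) = -50991

-50991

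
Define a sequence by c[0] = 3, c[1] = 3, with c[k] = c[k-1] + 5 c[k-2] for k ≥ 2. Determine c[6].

903

c[2] = 3 + 5*3 = 18
c[3] = 18 + 5*3 = 33
c[4] = 33 + 5*18 = 123
c[5] = 123 + 5*33 = 288
c[6] = 288 + 5*123 = 903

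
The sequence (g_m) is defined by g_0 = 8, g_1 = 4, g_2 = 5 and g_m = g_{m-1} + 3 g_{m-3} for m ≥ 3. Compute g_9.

g_3 = 5 + 3(8) = 29
g_4 = 29 + 3(4) = 41
g_5 = 41 + 3(5) = 56
g_6 = 56 + 3(29) = 143
g_7 = 143 + 3(41) = 266
g_8 = 266 + 3(56) = 434
g_9 = 434 + 3(143) = 863

863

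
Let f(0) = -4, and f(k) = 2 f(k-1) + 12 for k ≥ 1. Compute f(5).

244

f(1) = 2·(-4) + 12 = 4
f(2) = 2·4 + 12 = 20
f(3) = 2·20 + 12 = 52
f(4) = 2·52 + 12 = 116
f(5) = 2·116 + 12 = 244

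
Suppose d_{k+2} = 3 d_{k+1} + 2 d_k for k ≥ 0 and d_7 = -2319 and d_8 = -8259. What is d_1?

Rearranging, d_{k-2} = (d_k - 3 d_{k-1}) / 2.
d_6 = (-8259 - 3(-2319)) / 2 = -1302/2 = -651
d_5 = (-2319 - 3(-651)) / 2 = -366/2 = -183
d_4 = (-651 - 3(-183)) / 2 = -102/2 = -51
d_3 = (-183 - 3(-51)) / 2 = -30/2 = -15
d_2 = (-51 - 3(-15)) / 2 = -6/2 = -3
d_1 = (-15 - 3(-3)) / 2 = -6/2 = -3

-3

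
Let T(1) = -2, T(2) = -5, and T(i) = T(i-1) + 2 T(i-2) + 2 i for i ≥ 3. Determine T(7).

T(3) = (-5) + 2·(-2) + 6 = -3
T(4) = (-3) + 2·(-5) + 8 = -5
T(5) = (-5) + 2·(-3) + 10 = -1
T(6) = (-1) + 2·(-5) + 12 = 1
T(7) = 1 + 2·(-1) + 14 = 13

13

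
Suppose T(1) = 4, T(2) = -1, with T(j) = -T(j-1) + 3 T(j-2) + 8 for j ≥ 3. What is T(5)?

87

T(3) = -(-1) + 3(4) + 8 = 21
T(4) = -21 + 3(-1) + 8 = -16
T(5) = -(-16) + 3(21) + 8 = 87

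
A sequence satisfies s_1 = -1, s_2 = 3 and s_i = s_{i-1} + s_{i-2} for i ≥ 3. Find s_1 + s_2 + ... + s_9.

128

s_3 = 3 + (-1) = 2
s_4 = 2 + 3 = 5
s_5 = 5 + 2 = 7
s_6 = 7 + 5 = 12
s_7 = 12 + 7 = 19
s_8 = 19 + 12 = 31
s_9 = 31 + 19 = 50
Sum = (-1) + 3 + 2 + 5 + 7 + 12 + 19 + 31 + 50 = 128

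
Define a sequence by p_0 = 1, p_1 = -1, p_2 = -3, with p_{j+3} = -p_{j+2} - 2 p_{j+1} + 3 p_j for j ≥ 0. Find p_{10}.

-168

p_3 = -(-3) - 2*(-1) + 3*1 = 8
p_4 = -8 - 2*(-3) + 3*(-1) = -5
p_5 = -(-5) - 2*8 + 3*(-3) = -20
p_6 = -(-20) - 2*(-5) + 3*8 = 54
p_7 = -54 - 2*(-20) + 3*(-5) = -29
p_8 = -(-29) - 2*54 + 3*(-20) = -139
p_9 = -(-139) - 2*(-29) + 3*54 = 359
p_{10} = -359 - 2*(-139) + 3*(-29) = -168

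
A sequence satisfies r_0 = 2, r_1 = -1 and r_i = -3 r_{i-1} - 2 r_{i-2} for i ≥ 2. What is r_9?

509

r_2 = -3*(-1) - 2*2 = -1
r_3 = -3*(-1) - 2*(-1) = 5
r_4 = -3*5 - 2*(-1) = -13
r_5 = -3*(-13) - 2*5 = 29
r_6 = -3*29 - 2*(-13) = -61
r_7 = -3*(-61) - 2*29 = 125
r_8 = -3*125 - 2*(-61) = -253
r_9 = -3*(-253) - 2*125 = 509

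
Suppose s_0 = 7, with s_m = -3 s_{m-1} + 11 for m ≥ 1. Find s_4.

s_1 = -3·7 + 11 = -10
s_2 = -3·(-10) + 11 = 41
s_3 = -3·41 + 11 = -112
s_4 = -3·(-112) + 11 = 347

347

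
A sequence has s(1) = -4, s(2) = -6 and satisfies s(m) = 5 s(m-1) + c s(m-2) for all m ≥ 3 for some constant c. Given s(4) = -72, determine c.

s(3) = -30 - 4c
s(4) = -150 - 26c
So -150 - 26c = -72, giving c = -3.

-3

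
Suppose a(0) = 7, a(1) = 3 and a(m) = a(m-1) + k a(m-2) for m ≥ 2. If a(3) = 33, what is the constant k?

3

a(2) = 3 + 7k
a(3) = 3 + 10k
So 3 + 10k = 33, giving k = 3.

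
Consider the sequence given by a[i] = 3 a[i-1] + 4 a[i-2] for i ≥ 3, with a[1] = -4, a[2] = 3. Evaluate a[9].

-13111

a[3] = 3(3) + 4(-4) = -7
a[4] = 3(-7) + 4(3) = -9
a[5] = 3(-9) + 4(-7) = -55
a[6] = 3(-55) + 4(-9) = -201
a[7] = 3(-201) + 4(-55) = -823
a[8] = 3(-823) + 4(-201) = -3273
a[9] = 3(-3273) + 4(-823) = -13111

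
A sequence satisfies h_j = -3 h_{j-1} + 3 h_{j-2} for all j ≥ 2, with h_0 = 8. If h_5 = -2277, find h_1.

-7

Let h_1 = w.
h_2 = 24 - 3w
h_3 = -72 + 12w
h_4 = 288 - 45w
h_5 = -1080 + 171w
So -1080 + 171w = -2277, giving w = -7.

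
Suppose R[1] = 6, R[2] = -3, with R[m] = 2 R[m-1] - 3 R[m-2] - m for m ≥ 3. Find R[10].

R[3] = 2·(-3) - 3·6 - 3 = -27
R[4] = 2·(-27) - 3·(-3) - 4 = -49
R[5] = 2·(-49) - 3·(-27) - 5 = -22
R[6] = 2·(-22) - 3·(-49) - 6 = 97
R[7] = 2·97 - 3·(-22) - 7 = 253
R[8] = 2·253 - 3·97 - 8 = 207
R[9] = 2·207 - 3·253 - 9 = -354
R[10] = 2·(-354) - 3·207 - 10 = -1339

-1339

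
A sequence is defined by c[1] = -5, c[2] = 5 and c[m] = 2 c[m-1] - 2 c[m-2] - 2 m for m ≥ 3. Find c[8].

-108

c[3] = 2(5) - 2(-5) - 6 = 14
c[4] = 2(14) - 2(5) - 8 = 10
c[5] = 2(10) - 2(14) - 10 = -18
c[6] = 2(-18) - 2(10) - 12 = -68
c[7] = 2(-68) - 2(-18) - 14 = -114
c[8] = 2(-114) - 2(-68) - 16 = -108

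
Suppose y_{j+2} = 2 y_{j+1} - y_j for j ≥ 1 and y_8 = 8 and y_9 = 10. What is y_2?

Rearranging, y_{j-2} = -(y_j - 2 y_{j-1}).
y_7 = -(10 - 2·8) = 6
y_6 = -(8 - 2·6) = 4
y_5 = -(6 - 2·4) = 2
y_4 = -(4 - 2·2) = 0
y_3 = -(2 - 2·0) = -2
y_2 = -(0 - 2·(-2)) = -4

-4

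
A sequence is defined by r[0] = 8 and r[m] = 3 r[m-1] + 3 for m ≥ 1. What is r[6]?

6924

r[1] = 3(8) + 3 = 27
r[2] = 3(27) + 3 = 84
r[3] = 3(84) + 3 = 255
r[4] = 3(255) + 3 = 768
r[5] = 3(768) + 3 = 2307
r[6] = 3(2307) + 3 = 6924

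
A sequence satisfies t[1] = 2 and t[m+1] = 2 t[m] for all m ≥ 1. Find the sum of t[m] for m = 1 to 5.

t[2] = 2·2 = 4
t[3] = 2·4 = 8
t[4] = 2·8 = 16
t[5] = 2·16 = 32
Sum = 2 + 4 + 8 + 16 + 32 = 62

62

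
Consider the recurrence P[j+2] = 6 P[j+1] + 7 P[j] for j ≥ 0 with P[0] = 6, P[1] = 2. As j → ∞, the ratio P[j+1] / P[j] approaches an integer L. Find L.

7

The characteristic equation is r^2 - 6r - 7 = 0, which factors as (r - 7)(r + 1) = 0.
So the roots are 7 and -1. Since |7| > |-1| and the coefficient of 7^j is non-zero, the ratio tends to 7.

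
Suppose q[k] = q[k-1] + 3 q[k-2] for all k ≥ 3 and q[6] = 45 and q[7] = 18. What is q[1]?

Rearranging, q[k-2] = (q[k] - q[k-1]) / 3.
q[5] = (18 - 45) / 3 = -27/3 = -9
q[4] = (45 - (-9)) / 3 = 54/3 = 18
q[3] = (-9 - 18) / 3 = -27/3 = -9
q[2] = (18 - (-9)) / 3 = 27/3 = 9
q[1] = (-9 - 9) / 3 = -18/3 = -6

-6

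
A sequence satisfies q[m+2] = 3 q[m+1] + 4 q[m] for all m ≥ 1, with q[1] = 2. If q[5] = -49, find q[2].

-3

Let q[2] = w.
q[3] = 8 + 3w
q[4] = 24 + 13w
q[5] = 104 + 51w
So 104 + 51w = -49, giving w = -3.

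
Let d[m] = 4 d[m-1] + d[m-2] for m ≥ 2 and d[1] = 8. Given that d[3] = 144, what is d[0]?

Let d[0] = z.
d[2] = 32 + z
d[3] = 136 + 4z
So 136 + 4z = 144, giving z = 2.

2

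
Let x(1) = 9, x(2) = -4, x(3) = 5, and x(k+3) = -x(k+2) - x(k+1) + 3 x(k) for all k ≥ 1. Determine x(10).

260

x(4) = -5 - (-4) + 3*9 = 26
x(5) = -26 - 5 + 3*(-4) = -43
x(6) = -(-43) - 26 + 3*5 = 32
x(7) = -32 - (-43) + 3*26 = 89
x(8) = -89 - 32 + 3*(-43) = -250
x(9) = -(-250) - 89 + 3*32 = 257
x(10) = -257 - (-250) + 3*89 = 260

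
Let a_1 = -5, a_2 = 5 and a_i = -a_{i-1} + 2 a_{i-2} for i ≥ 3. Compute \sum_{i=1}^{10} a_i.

1120

a_3 = -5 + 2*(-5) = -15
a_4 = -(-15) + 2*5 = 25
a_5 = -25 + 2*(-15) = -55
a_6 = -(-55) + 2*25 = 105
a_7 = -105 + 2*(-55) = -215
a_8 = -(-215) + 2*105 = 425
a_9 = -425 + 2*(-215) = -855
a_{10} = -(-855) + 2*425 = 1705
Sum = (-5) + 5 + (-15) + 25 + (-55) + 105 + (-215) + 425 + (-855) + 1705 = 1120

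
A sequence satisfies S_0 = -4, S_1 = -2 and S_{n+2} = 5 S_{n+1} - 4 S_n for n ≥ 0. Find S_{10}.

S_2 = 5(-2) - 4(-4) = 6
S_3 = 5(6) - 4(-2) = 38
S_4 = 5(38) - 4(6) = 166
S_5 = 5(166) - 4(38) = 678
S_6 = 5(678) - 4(166) = 2726
S_7 = 5(2726) - 4(678) = 10918
S_8 = 5(10918) - 4(2726) = 43686
S_9 = 5(43686) - 4(10918) = 174758
S_{10} = 5(174758) - 4(43686) = 699046

699046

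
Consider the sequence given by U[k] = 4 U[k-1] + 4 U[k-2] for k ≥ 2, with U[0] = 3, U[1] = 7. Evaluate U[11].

U[2] = 4(7) + 4(3) = 40
U[3] = 4(40) + 4(7) = 188
U[4] = 4(188) + 4(40) = 912
U[5] = 4(912) + 4(188) = 4400
U[6] = 4(4400) + 4(912) = 21248
U[7] = 4(21248) + 4(4400) = 102592
U[8] = 4(102592) + 4(21248) = 495360
U[9] = 4(495360) + 4(102592) = 2391808
U[10] = 4(2391808) + 4(495360) = 11548672
U[11] = 4(11548672) + 4(2391808) = 55761920

55761920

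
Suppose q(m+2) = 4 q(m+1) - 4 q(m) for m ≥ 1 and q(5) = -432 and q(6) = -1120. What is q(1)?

Rearranging, q(m-2) = (q(m) - 4 q(m-1)) / -4.
q(4) = (-1120 - 4*(-432)) / -4 = 608/-4 = -152
q(3) = (-432 - 4*(-152)) / -4 = 176/-4 = -44
q(2) = (-152 - 4*(-44)) / -4 = 24/-4 = -6
q(1) = (-44 - 4*(-6)) / -4 = -20/-4 = 5

5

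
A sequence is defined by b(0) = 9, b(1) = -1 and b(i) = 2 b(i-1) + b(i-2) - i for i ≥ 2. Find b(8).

b(2) = 2(-1) + 9 - 2 = 5
b(3) = 2(5) + (-1) - 3 = 6
b(4) = 2(6) + 5 - 4 = 13
b(5) = 2(13) + 6 - 5 = 27
b(6) = 2(27) + 13 - 6 = 61
b(7) = 2(61) + 27 - 7 = 142
b(8) = 2(142) + 61 - 8 = 337

337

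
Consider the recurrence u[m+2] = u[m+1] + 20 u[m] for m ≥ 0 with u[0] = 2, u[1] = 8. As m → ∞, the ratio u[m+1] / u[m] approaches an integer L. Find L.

The characteristic equation is r^2 - r - 20 = 0, which factors as (r - 5)(r + 4) = 0.
So the roots are 5 and -4. Since |5| > |-4| and the coefficient of 5^m is non-zero, the ratio tends to 5.

5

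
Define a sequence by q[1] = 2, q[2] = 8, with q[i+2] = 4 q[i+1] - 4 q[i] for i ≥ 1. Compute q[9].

q[3] = 4·8 - 4·2 = 24
q[4] = 4·24 - 4·8 = 64
q[5] = 4·64 - 4·24 = 160
q[6] = 4·160 - 4·64 = 384
q[7] = 4·384 - 4·160 = 896
q[8] = 4·896 - 4·384 = 2048
q[9] = 4·2048 - 4·896 = 4608

4608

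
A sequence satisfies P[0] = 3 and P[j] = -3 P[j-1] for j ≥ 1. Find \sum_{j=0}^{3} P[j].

P[1] = -3(3) = -9
P[2] = -3(-9) = 27
P[3] = -3(27) = -81
Sum = 3 + (-9) + 27 + (-81) = -60

-60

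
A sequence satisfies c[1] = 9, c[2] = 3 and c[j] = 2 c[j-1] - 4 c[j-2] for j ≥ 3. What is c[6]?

c[3] = 2(3) - 4(9) = -30
c[4] = 2(-30) - 4(3) = -72
c[5] = 2(-72) - 4(-30) = -24
c[6] = 2(-24) - 4(-72) = 240

240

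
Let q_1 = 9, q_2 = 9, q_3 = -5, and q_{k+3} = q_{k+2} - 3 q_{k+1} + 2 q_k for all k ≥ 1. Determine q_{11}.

-29

q_4 = (-5) - 3(9) + 2(9) = -14
q_5 = (-14) - 3(-5) + 2(9) = 19
q_6 = 19 - 3(-14) + 2(-5) = 51
q_7 = 51 - 3(19) + 2(-14) = -34
q_8 = (-34) - 3(51) + 2(19) = -149
q_9 = (-149) - 3(-34) + 2(51) = 55
q_{10} = 55 - 3(-149) + 2(-34) = 434
q_{11} = 434 - 3(55) + 2(-149) = -29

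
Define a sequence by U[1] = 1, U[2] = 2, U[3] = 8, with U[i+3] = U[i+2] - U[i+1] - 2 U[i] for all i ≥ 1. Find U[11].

U[4] = 8 - 2 - 2*1 = 4
U[5] = 4 - 8 - 2*2 = -8
U[6] = (-8) - 4 - 2*8 = -28
U[7] = (-28) - (-8) - 2*4 = -28
U[8] = (-28) - (-28) - 2*(-8) = 16
U[9] = 16 - (-28) - 2*(-28) = 100
U[10] = 100 - 16 - 2*(-28) = 140
U[11] = 140 - 100 - 2*16 = 8

8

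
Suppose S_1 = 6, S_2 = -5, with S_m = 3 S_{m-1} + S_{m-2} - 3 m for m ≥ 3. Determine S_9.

S_3 = 3*(-5) + 6 - 9 = -18
S_4 = 3*(-18) + (-5) - 12 = -71
S_5 = 3*(-71) + (-18) - 15 = -246
S_6 = 3*(-246) + (-71) - 18 = -827
S_7 = 3*(-827) + (-246) - 21 = -2748
S_8 = 3*(-2748) + (-827) - 24 = -9095
S_9 = 3*(-9095) + (-2748) - 27 = -30060

-30060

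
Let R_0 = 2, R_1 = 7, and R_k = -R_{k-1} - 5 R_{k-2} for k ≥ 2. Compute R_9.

-4778

R_2 = -7 - 5*2 = -17
R_3 = -(-17) - 5*7 = -18
R_4 = -(-18) - 5*(-17) = 103
R_5 = -103 - 5*(-18) = -13
R_6 = -(-13) - 5*103 = -502
R_7 = -(-502) - 5*(-13) = 567
R_8 = -567 - 5*(-502) = 1943
R_9 = -1943 - 5*567 = -4778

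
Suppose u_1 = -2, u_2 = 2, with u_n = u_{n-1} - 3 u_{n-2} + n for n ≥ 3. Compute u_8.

152

u_3 = 2 - 3*(-2) + 3 = 11
u_4 = 11 - 3*2 + 4 = 9
u_5 = 9 - 3*11 + 5 = -19
u_6 = (-19) - 3*9 + 6 = -40
u_7 = (-40) - 3*(-19) + 7 = 24
u_8 = 24 - 3*(-40) + 8 = 152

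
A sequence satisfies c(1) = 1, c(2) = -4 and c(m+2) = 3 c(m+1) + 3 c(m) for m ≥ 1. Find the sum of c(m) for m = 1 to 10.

c(3) = 3*(-4) + 3*1 = -9
c(4) = 3*(-9) + 3*(-4) = -39
c(5) = 3*(-39) + 3*(-9) = -144
c(6) = 3*(-144) + 3*(-39) = -549
c(7) = 3*(-549) + 3*(-144) = -2079
c(8) = 3*(-2079) + 3*(-549) = -7884
c(9) = 3*(-7884) + 3*(-2079) = -29889
c(10) = 3*(-29889) + 3*(-7884) = -113319
Sum = 1 + (-4) + (-9) + (-39) + (-144) + (-549) + (-2079) + (-7884) + (-29889) + (-113319) = -153915

-153915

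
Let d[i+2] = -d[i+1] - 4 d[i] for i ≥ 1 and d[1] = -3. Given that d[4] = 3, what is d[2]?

-5

Let d[2] = w.
d[3] = 12 - w
d[4] = -12 - 3w
So -12 - 3w = 3, giving w = -5.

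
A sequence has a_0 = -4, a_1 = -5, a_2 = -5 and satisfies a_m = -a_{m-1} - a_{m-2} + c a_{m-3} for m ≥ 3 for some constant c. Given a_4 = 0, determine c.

a_3 = 10 - 4c
a_4 = -5 - c
So -5 - c = 0, giving c = -5.

-5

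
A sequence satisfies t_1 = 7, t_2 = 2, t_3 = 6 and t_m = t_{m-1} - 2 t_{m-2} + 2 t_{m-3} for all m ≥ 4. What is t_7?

t_4 = 6 - 2(2) + 2(7) = 16
t_5 = 16 - 2(6) + 2(2) = 8
t_6 = 8 - 2(16) + 2(6) = -12
t_7 = (-12) - 2(8) + 2(16) = 4

4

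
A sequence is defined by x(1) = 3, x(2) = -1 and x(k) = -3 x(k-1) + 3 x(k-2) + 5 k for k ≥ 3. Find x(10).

x(3) = -3(-1) + 3(3) + 15 = 27
x(4) = -3(27) + 3(-1) + 20 = -64
x(5) = -3(-64) + 3(27) + 25 = 298
x(6) = -3(298) + 3(-64) + 30 = -1056
x(7) = -3(-1056) + 3(298) + 35 = 4097
x(8) = -3(4097) + 3(-1056) + 40 = -15419
x(9) = -3(-15419) + 3(4097) + 45 = 58593
x(10) = -3(58593) + 3(-15419) + 50 = -221986

-221986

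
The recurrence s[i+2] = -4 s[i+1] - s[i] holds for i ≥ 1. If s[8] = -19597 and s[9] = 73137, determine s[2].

Rearranging, s[i-2] = -(s[i] + 4 s[i-1]).
s[7] = -(73137 + 4·(-19597)) = 5251
s[6] = -(-19597 + 4·5251) = -1407
s[5] = -(5251 + 4·(-1407)) = 377
s[4] = -(-1407 + 4·377) = -101
s[3] = -(377 + 4·(-101)) = 27
s[2] = -(-101 + 4·27) = -7

-7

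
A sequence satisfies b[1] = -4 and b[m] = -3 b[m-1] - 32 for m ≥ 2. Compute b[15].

The fixed point is -32/(1 + 3) = -8, so b[m] + 8 = -3(b[m-1] + 8).
Hence b[m] = 4·(-3)^{m-1} - 8.
b[15] = 4·(-3)^{14} - 8 = 4·4782969 - 8 = 19131868.

19131868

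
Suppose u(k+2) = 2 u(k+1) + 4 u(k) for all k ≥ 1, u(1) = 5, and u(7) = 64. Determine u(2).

-6

Let u(2) = z.
u(3) = 20 + 2z
u(4) = 40 + 8z
u(5) = 160 + 24z
u(6) = 480 + 80z
u(7) = 1600 + 256z
So 1600 + 256z = 64, giving z = -6.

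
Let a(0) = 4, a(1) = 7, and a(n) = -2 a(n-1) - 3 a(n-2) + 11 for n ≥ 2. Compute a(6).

a(2) = -2*7 - 3*4 + 11 = -15
a(3) = -2*(-15) - 3*7 + 11 = 20
a(4) = -2*20 - 3*(-15) + 11 = 16
a(5) = -2*16 - 3*20 + 11 = -81
a(6) = -2*(-81) - 3*16 + 11 = 125

125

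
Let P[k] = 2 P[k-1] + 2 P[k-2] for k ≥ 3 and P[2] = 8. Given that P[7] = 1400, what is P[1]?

Let P[1] = w.
P[3] = 16 + 2w
P[4] = 48 + 4w
P[5] = 128 + 12w
P[6] = 352 + 32w
P[7] = 960 + 88w
So 960 + 88w = 1400, giving w = 5.

5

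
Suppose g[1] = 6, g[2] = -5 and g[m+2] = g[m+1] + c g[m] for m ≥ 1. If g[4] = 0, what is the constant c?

g[3] = -5 + 6c
g[4] = -5 + c
So -5 + c = 0, giving c = 5.

5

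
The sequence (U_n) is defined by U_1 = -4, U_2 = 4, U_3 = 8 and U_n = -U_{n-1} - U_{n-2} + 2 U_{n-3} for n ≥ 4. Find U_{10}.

U_4 = -8 - 4 + 2*(-4) = -20
U_5 = -(-20) - 8 + 2*4 = 20
U_6 = -20 - (-20) + 2*8 = 16
U_7 = -16 - 20 + 2*(-20) = -76
U_8 = -(-76) - 16 + 2*20 = 100
U_9 = -100 - (-76) + 2*16 = 8
U_{10} = -8 - 100 + 2*(-76) = -260

-260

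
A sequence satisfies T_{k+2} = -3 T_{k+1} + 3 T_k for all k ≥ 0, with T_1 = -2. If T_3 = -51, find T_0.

Let T_0 = y.
T_2 = 6 + 3y
T_3 = -24 - 9y
So -24 - 9y = -51, giving y = 3.

3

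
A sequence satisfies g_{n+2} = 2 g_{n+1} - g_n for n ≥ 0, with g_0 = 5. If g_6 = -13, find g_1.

Let g_1 = z.
g_2 = -5 + 2z
g_3 = -10 + 3z
g_4 = -15 + 4z
g_5 = -20 + 5z
g_6 = -25 + 6z
So -25 + 6z = -13, giving z = 2.

2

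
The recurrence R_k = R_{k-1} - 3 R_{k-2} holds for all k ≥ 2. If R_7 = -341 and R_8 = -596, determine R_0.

Rearranging, R_{k-2} = (R_k - R_{k-1}) / -3.
R_6 = (-596 - (-341)) / -3 = -255/-3 = 85
R_5 = (-341 - 85) / -3 = -426/-3 = 142
R_4 = (85 - 142) / -3 = -57/-3 = 19
R_3 = (142 - 19) / -3 = 123/-3 = -41
R_2 = (19 - (-41)) / -3 = 60/-3 = -20
R_1 = (-41 - (-20)) / -3 = -21/-3 = 7
R_0 = (-20 - 7) / -3 = -27/-3 = 9

9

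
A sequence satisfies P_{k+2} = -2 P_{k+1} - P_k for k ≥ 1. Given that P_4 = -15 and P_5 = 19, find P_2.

Rearranging, P_{k-2} = -(P_k + 2 P_{k-1}).
P_3 = -(19 + 2*(-15)) = 11
P_2 = -(-15 + 2*11) = -7

-7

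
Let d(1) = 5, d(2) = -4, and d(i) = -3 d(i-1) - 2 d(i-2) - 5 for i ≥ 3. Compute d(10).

1356

d(3) = -3*(-4) - 2*5 - 5 = -3
d(4) = -3*(-3) - 2*(-4) - 5 = 12
d(5) = -3*12 - 2*(-3) - 5 = -35
d(6) = -3*(-35) - 2*12 - 5 = 76
d(7) = -3*76 - 2*(-35) - 5 = -163
d(8) = -3*(-163) - 2*76 - 5 = 332
d(9) = -3*332 - 2*(-163) - 5 = -675
d(10) = -3*(-675) - 2*332 - 5 = 1356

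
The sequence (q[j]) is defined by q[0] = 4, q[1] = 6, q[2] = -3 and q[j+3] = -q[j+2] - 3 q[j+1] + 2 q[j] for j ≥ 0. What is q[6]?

-85

q[3] = -(-3) - 3(6) + 2(4) = -7
q[4] = -(-7) - 3(-3) + 2(6) = 28
q[5] = -28 - 3(-7) + 2(-3) = -13
q[6] = -(-13) - 3(28) + 2(-7) = -85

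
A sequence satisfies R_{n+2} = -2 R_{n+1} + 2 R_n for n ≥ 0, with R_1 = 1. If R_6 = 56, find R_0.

Let R_0 = v.
R_2 = -2 + 2v
R_3 = 6 - 4v
R_4 = -16 + 12v
R_5 = 44 - 32v
R_6 = -120 + 88v
So -120 + 88v = 56, giving v = 2.

2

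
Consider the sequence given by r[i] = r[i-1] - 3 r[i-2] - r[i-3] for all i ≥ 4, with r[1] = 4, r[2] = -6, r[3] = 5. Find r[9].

r[4] = 5 - 3(-6) - 4 = 19
r[5] = 19 - 3(5) - (-6) = 10
r[6] = 10 - 3(19) - 5 = -52
r[7] = (-52) - 3(10) - 19 = -101
r[8] = (-101) - 3(-52) - 10 = 45
r[9] = 45 - 3(-101) - (-52) = 400

400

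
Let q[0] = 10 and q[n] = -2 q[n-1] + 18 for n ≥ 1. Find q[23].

The fixed point is 18/(1 + 2) = 6, so q[n] - 6 = -2(q[n-1] - 6).
Hence q[n] = 4·(-2)^n + 6.
q[23] = 4·(-2)^{23} + 6 = 4·-8388608 + 6 = -33554426.

-33554426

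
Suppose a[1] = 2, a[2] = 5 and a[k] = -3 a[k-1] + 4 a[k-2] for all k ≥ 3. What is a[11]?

a[3] = -3(5) + 4(2) = -7
a[4] = -3(-7) + 4(5) = 41
a[5] = -3(41) + 4(-7) = -151
a[6] = -3(-151) + 4(41) = 617
a[7] = -3(617) + 4(-151) = -2455
a[8] = -3(-2455) + 4(617) = 9833
a[9] = -3(9833) + 4(-2455) = -39319
a[10] = -3(-39319) + 4(9833) = 157289
a[11] = -3(157289) + 4(-39319) = -629143

-629143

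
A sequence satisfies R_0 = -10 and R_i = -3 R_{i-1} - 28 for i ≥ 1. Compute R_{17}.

The fixed point is -28/(1 + 3) = -7, so R_i + 7 = -3(R_{i-1} + 7).
Hence R_i = -3·(-3)^i - 7.
R_{17} = -3·(-3)^{17} - 7 = -3·-129140163 - 7 = 387420482.

387420482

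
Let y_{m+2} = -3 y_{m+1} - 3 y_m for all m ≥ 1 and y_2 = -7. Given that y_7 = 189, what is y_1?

-7

Let y_1 = z.
y_3 = 21 - 3z
y_4 = -42 + 9z
y_5 = 63 - 18z
y_6 = -63 + 27z
y_7 = -27z
So -27z = 189, giving z = -7.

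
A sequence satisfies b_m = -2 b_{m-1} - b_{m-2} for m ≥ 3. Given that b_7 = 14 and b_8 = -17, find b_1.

-4

Rearranging, b_{m-2} = -(b_m + 2 b_{m-1}).
b_6 = -(-17 + 2(14)) = -11
b_5 = -(14 + 2(-11)) = 8
b_4 = -(-11 + 2(8)) = -5
b_3 = -(8 + 2(-5)) = 2
b_2 = -(-5 + 2(2)) = 1
b_1 = -(2 + 2(1)) = -4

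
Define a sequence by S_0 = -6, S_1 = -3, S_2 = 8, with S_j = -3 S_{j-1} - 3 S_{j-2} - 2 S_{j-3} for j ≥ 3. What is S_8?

S_3 = -3*8 - 3*(-3) - 2*(-6) = -3
S_4 = -3*(-3) - 3*8 - 2*(-3) = -9
S_5 = -3*(-9) - 3*(-3) - 2*8 = 20
S_6 = -3*20 - 3*(-9) - 2*(-3) = -27
S_7 = -3*(-27) - 3*20 - 2*(-9) = 39
S_8 = -3*39 - 3*(-27) - 2*20 = -76

-76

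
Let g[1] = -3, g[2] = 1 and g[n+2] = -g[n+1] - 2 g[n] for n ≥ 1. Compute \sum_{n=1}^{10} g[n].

22

g[3] = -1 - 2*(-3) = 5
g[4] = -5 - 2*1 = -7
g[5] = -(-7) - 2*5 = -3
g[6] = -(-3) - 2*(-7) = 17
g[7] = -17 - 2*(-3) = -11
g[8] = -(-11) - 2*17 = -23
g[9] = -(-23) - 2*(-11) = 45
g[10] = -45 - 2*(-23) = 1
Sum = (-3) + 1 + 5 + (-7) + (-3) + 17 + (-11) + (-23) + 45 + 1 = 22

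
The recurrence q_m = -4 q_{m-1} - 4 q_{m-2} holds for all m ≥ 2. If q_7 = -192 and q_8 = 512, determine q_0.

-2

Rearranging, q_{m-2} = (q_m + 4 q_{m-1}) / -4.
q_6 = (512 + 4*(-192)) / -4 = -256/-4 = 64
q_5 = (-192 + 4*64) / -4 = 64/-4 = -16
q_4 = (64 + 4*(-16)) / -4 = 0/-4 = 0
q_3 = (-16 + 4*0) / -4 = -16/-4 = 4
q_2 = (0 + 4*4) / -4 = 16/-4 = -4
q_1 = (4 + 4*(-4)) / -4 = -12/-4 = 3
q_0 = (-4 + 4*3) / -4 = 8/-4 = -2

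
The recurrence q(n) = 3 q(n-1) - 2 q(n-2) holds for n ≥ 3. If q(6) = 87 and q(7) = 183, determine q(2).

Rearranging, q(n-2) = (q(n) - 3 q(n-1)) / -2.
q(5) = (183 - 3·87) / -2 = -78/-2 = 39
q(4) = (87 - 3·39) / -2 = -30/-2 = 15
q(3) = (39 - 3·15) / -2 = -6/-2 = 3
q(2) = (15 - 3·3) / -2 = 6/-2 = -3

-3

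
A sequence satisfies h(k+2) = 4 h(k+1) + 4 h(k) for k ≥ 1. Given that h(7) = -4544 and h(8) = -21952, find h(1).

6

Rearranging, h(k-2) = (h(k) - 4 h(k-1)) / 4.
h(6) = (-21952 - 4(-4544)) / 4 = -3776/4 = -944
h(5) = (-4544 - 4(-944)) / 4 = -768/4 = -192
h(4) = (-944 - 4(-192)) / 4 = -176/4 = -44
h(3) = (-192 - 4(-44)) / 4 = -16/4 = -4
h(2) = (-44 - 4(-4)) / 4 = -28/4 = -7
h(1) = (-4 - 4(-7)) / 4 = 24/4 = 6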